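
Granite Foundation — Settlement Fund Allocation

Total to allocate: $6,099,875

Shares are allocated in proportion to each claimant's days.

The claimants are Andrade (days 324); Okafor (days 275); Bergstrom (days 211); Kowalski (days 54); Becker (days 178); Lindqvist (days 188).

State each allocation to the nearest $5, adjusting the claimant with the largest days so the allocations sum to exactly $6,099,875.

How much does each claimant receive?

Andrade: $1,606,795 · Okafor: $1,363,795 · Bergstrom: $1,046,400 · Kowalski: $267,800 · Becker: $882,745 · Lindqvist: $932,340

Days total: 324 + 275 + 211 + 54 + 178 + 188 = 1,230.
Unrounded shares: Andrade 1,606,796.34; Okafor 1,363,793.19; Bergstrom 1,046,401.32; Kowalski 267,799.39; Becker 882,746.14; Lindqvist 932,338.62.
Rounded to nearest $5: Andrade $1,606,795; Okafor $1,363,795; Bergstrom $1,046,400; Kowalski $267,800; Becker $882,745; Lindqvist $932,340. Sum = $6,099,875.
No rounding difference to absorb.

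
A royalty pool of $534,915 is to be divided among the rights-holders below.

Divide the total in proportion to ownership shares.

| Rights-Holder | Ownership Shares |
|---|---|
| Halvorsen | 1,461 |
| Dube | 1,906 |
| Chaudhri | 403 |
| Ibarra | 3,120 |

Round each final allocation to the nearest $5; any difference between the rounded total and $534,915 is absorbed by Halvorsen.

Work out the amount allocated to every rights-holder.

Sum of ownership shares: 6,890.
Unrounded shares: Halvorsen 1,461/6,890 × $534,915 = 113,426.82; Dube 1,906/6,890 × $534,915 = 147,975.03; Chaudhri 403/6,890 × $534,915 = 31,287.48; Ibarra 3,120/6,890 × $534,915 = 242,225.66.
Rounded to nearest $5: Halvorsen $113,425; Dube $147,975; Chaudhri $31,285; Ibarra $242,225. Sum = $534,910.
Difference $534,915 − $534,910 = +$5 applied to Halvorsen: Halvorsen becomes $113,430.

Halvorsen: $113,430; Dube: $147,975; Chaudhri: $31,285; Ibarra: $242,225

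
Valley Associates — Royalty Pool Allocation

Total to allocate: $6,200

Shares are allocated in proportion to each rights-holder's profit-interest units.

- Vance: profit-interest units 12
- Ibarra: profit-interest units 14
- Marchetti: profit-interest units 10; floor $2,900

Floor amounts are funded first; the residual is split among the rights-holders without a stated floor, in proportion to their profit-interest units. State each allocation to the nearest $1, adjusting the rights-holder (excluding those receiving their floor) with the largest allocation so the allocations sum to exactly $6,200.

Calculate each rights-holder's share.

Vance: $1,523 · Ibarra: $1,777 · Marchetti: $2,900

Minimums first: Marchetti $2,900. Remaining pool $3,300.
Remaining pool split over remaining profit-interest units 26: Vance 1,523.08 → $1,523; Ibarra 1,776.92 → $1,777.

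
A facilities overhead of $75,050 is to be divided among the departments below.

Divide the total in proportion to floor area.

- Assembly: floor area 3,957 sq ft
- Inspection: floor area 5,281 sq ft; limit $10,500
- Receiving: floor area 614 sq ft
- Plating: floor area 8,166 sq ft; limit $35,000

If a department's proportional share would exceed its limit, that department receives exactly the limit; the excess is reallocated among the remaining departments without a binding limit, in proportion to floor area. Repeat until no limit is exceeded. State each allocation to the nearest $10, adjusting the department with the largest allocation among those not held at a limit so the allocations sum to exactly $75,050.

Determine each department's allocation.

Assembly: $25,580 | Inspection: $10,500 | Receiving: $3,970 | Plating: $35,000

Combined floor area = 18,018.
Unconstrained shares: Assembly 16,482.01; Inspection 21,996.84; Receiving 2,557.48; Plating 34,013.67.
Capped: Inspection ($10,500); balance $64,550 reallocated over remaining floor area 12,737.
Capped: Plating ($35,000); balance $29,550 reallocated over remaining floor area 4,571.
Remaining shares: Assembly 25,580.69 → $25,580; Receiving 3,969.31 → $3,970.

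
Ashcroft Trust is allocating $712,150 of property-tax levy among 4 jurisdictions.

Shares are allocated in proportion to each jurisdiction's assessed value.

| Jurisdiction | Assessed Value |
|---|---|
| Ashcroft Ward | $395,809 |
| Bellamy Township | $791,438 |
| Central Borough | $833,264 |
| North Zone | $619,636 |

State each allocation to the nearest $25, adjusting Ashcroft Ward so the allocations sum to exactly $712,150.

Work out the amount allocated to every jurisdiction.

Ashcroft Ward: $106,750 | Bellamy Township: $213,475 | Central Borough: $224,775 | North Zone: $167,150

Combined assessed value = 2,640,147.
Raw shares: Ashcroft Ward 395,809/2,640,147 × $712,150 = 106,765.03; Bellamy Township 791,438/2,640,147 × $712,150 = 213,481.51; Central Borough 833,264/2,640,147 × $712,150 = 224,763.61; North Zone 619,636/2,640,147 × $712,150 = 167,139.85.
Rounded to nearest $25: Ashcroft Ward $106,775; Bellamy Township $213,475; Central Borough $224,775; North Zone $167,150. Sum = $712,175.
Difference $712,150 − $712,175 = −$25 applied to Ashcroft Ward: Ashcroft Ward becomes $106,750.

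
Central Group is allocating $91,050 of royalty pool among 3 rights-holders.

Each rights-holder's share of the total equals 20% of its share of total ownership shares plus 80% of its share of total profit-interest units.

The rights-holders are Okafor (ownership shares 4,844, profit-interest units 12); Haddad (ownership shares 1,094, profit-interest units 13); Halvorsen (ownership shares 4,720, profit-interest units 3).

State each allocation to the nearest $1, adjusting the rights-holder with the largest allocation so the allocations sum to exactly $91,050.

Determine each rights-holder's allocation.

Ownership shares total 10,658; profit-interest units total 28.
Composite weights (20% ownership shares + 80% profit-interest units): Okafor 0.4338; Haddad 0.3920; Halvorsen 0.1743.
Proportional shares: Okafor 39,493.48; Haddad 35,687.75; Halvorsen 15,868.76.
At nearest $1: Okafor $39,493; Haddad $35,688; Halvorsen $15,869. Sum = $91,050.
No rounding difference to absorb.

Okafor: $39,493 · Haddad: $35,688 · Halvorsen: $15,869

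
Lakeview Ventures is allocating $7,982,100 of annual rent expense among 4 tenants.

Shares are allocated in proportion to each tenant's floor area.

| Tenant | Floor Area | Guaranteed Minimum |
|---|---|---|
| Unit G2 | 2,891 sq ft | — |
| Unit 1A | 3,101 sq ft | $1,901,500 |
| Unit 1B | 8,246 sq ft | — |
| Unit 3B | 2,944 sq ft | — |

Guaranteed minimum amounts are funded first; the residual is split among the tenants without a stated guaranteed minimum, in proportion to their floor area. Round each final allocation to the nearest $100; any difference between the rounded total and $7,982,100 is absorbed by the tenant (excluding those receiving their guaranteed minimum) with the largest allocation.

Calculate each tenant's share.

Fund the minimums — Unit 1A $1,901,500. Residual $6,080,600.
Residual split over remaining floor area 14,081: Unit G2 1,248,420.89 → $1,248,400; Unit 1B 3,560,871.22 → $3,560,900; Unit 3B 1,271,307.89 → $1,271,300.

Unit G2: $1,248,400; Unit 1A: $1,901,500; Unit 1B: $3,560,900; Unit 3B: $1,271,300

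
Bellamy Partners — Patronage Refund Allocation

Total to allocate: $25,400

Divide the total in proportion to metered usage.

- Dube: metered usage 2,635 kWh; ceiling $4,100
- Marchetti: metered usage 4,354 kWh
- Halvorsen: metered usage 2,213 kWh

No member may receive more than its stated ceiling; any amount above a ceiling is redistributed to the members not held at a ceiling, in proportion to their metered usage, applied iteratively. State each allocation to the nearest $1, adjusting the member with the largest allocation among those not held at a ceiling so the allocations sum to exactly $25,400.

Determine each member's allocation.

Sum of metered usage: 9,202.
Pro-rata shares before constraints: Dube 7,273.31; Marchetti 12,018.21; Halvorsen 6,108.48.
Cap binds for Dube ($4,100); balance $21,300 reallocated over remaining metered usage 6,567.
Shares after redistribution: Marchetti 14,122.16 → $14,122; Halvorsen 7,177.84 → $7,178.

Dube: $4,100 | Marchetti: $14,122 | Halvorsen: $7,178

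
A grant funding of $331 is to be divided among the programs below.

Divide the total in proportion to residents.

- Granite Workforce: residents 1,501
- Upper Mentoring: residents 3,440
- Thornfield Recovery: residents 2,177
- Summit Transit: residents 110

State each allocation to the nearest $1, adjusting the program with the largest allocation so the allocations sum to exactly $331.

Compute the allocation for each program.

Granite Workforce: $69 · Upper Mentoring: $157 · Thornfield Recovery: $100 · Summit Transit: $5

Residents total: 7,228.
Raw shares: Granite Workforce 1,501/7,228 × $331 = 68.74; Upper Mentoring 3,440/7,228 × $331 = 157.53; Thornfield Recovery 2,177/7,228 × $331 = 99.69; Summit Transit 110/7,228 × $331 = 5.04.
Rounded to nearest $1: Granite Workforce $69; Upper Mentoring $158; Thornfield Recovery $100; Summit Transit $5. Sum = $332.
Difference $331 − $332 = −$1 applied to largest allocation (Upper Mentoring): Upper Mentoring becomes $157.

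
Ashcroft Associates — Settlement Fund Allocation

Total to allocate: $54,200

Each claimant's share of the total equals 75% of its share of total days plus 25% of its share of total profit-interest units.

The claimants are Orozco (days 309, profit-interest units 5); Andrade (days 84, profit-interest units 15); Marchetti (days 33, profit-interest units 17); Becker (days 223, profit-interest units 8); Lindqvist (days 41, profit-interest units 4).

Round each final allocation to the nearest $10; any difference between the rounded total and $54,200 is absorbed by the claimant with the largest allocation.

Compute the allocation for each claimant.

Orozco: $19,580 | Andrade: $9,100 | Marchetti: $6,650 | Becker: $15,350 | Lindqvist: $3,520

Days total 690; profit-interest units total 49.
Composite weights (75% days + 25% profit-interest units): Orozco 0.3614; Andrade 0.1678; Marchetti 0.1226; Becker 0.2832; Lindqvist 0.0650.
Raw shares: Orozco 19,586.78; Andrade 9,096.65; Marchetti 6,645.15; Becker 15,349.85; Lindqvist 3,521.56.
At nearest $10: Orozco $19,590; Andrade $9,100; Marchetti $6,650; Becker $15,350; Lindqvist $3,520. Sum = $54,210.
Difference $54,200 − $54,210 = −$10 applied to largest allocation (Orozco): Orozco becomes $19,580.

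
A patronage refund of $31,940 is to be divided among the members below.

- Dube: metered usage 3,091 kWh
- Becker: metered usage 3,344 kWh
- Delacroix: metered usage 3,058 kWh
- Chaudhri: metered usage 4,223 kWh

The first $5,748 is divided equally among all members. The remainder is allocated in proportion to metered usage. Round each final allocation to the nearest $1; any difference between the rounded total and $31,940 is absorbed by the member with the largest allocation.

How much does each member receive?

First tranche $5,748 split equally: $1,437 each.
Remainder $26,192 by metered usage (total 13,716): Dube 5,902.56 → $5,903; Becker 6,385.68 → $6,386; Delacroix 5,839.54 → $5,840; Chaudhri 8,064.22 → $8,064.
Rounding difference −$1 on remainder applied to Chaudhri.
Totals: Dube $1,437 + $5,903 = $7,340; Becker $1,437 + $6,386 = $7,823; Delacroix $1,437 + $5,840 = $7,277; Chaudhri $1,437 + $8,063 = $9,500.

Dube: $7,340; Becker: $7,823; Delacroix: $7,277; Chaudhri: $9,500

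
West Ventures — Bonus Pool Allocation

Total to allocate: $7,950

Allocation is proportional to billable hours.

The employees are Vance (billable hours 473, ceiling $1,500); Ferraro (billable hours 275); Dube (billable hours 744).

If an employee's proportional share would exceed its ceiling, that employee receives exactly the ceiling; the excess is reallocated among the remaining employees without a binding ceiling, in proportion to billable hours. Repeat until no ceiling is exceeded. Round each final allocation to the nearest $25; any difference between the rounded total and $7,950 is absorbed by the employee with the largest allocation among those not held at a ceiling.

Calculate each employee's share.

Total billable hours = 1,492.
Pro-rata shares before constraints: Vance 2,520.34; Ferraro 1,465.32; Dube 3,964.34.
Held at cap: Vance ($1,500); residual $6,450 reallocated over remaining billable hours 1,019.
Shares after redistribution: Ferraro 1,740.68 → $1,750; Dube 4,709.32 → $4,700.

Vance: $1,500 · Ferraro: $1,750 · Dube: $4,700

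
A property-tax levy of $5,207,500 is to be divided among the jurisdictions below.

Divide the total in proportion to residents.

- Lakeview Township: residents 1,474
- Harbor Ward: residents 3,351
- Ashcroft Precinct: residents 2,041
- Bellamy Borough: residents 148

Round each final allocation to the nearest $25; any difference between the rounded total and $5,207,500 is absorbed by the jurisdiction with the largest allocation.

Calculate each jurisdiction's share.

Lakeview Township: $1,094,350; Harbor Ward: $2,487,950; Ashcroft Precinct: $1,515,325; Bellamy Borough: $109,875

Residents total: 7,014.
Raw shares: Lakeview Township 1,474/7,014 × $5,207,500 = 1,094,361.99; Harbor Ward 3,351/7,014 × $5,207,500 = 2,487,928.79; Ashcroft Precinct 2,041/7,014 × $5,207,500 = 1,515,327.56; Bellamy Borough 148/7,014 × $5,207,500 = 109,881.67.
At nearest $25: Lakeview Township $1,094,350; Harbor Ward $2,487,925; Ashcroft Precinct $1,515,325; Bellamy Borough $109,875. Sum = $5,207,475.
Difference $5,207,500 − $5,207,475 = +$25 applied to largest allocation (Harbor Ward): Harbor Ward becomes $2,487,950.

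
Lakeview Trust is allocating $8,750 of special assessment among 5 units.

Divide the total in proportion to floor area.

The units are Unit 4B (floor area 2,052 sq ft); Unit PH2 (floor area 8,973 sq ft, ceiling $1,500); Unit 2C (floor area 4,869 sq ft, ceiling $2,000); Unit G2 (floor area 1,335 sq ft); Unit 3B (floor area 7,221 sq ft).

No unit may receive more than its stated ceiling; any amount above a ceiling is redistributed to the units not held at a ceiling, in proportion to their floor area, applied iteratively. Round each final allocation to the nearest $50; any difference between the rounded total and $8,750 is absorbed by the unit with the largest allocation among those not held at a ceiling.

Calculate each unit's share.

Combined floor area = 24,450.
Pro-rata shares before constraints: Unit 4B 734.36; Unit PH2 3,211.20; Unit 2C 1,742.48; Unit G2 477.76; Unit 3B 2,584.20.
Cap binds for Unit PH2 ($1,500); residual $7,250 reallocated over remaining floor area 15,477.
Cap binds for Unit 2C ($2,000); residual $5,250 reallocated over remaining floor area 10,608.
Redistributed shares: Unit 4B 1,015.55 → $1,000; Unit G2 660.70 → $650; Unit 3B 3,573.74 → $3,550.
Rounding difference +$50 applied to Unit 3B → $3,600.

Unit 4B: $1,000 | Unit PH2: $1,500 | Unit 2C: $2,000 | Unit G2: $650 | Unit 3B: $3,600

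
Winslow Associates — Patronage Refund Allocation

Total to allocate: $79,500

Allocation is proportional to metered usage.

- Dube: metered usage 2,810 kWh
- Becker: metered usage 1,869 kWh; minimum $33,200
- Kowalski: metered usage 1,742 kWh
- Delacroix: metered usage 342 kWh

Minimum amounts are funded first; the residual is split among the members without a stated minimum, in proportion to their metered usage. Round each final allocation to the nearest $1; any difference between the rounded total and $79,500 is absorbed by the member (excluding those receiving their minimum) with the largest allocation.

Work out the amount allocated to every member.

Minimums first: Becker $33,200. Balance $46,300.
Balance split over remaining metered usage 4,894: Dube 26,584.18 → $26,584; Kowalski 16,480.30 → $16,480; Delacroix 3,235.51 → $3,236.

Dube: $26,584 | Becker: $33,200 | Kowalski: $16,480 | Delacroix: $3,236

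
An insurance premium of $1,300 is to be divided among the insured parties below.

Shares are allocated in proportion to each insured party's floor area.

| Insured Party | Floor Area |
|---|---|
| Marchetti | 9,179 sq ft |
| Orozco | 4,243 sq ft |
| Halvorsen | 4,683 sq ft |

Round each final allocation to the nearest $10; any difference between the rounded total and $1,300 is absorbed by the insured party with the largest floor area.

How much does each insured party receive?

Floor area total: 9,179 + 4,243 + 4,683 = 18,105.
Pro-rata amounts: Marchetti 659.08; Orozco 304.66; Halvorsen 336.26.
After rounding ($10): Marchetti $660; Orozco $300; Halvorsen $340. Sum = $1,300.
Rounded total matches; no reconciliation needed.

Marchetti: $660 | Orozco: $300 | Halvorsen: $340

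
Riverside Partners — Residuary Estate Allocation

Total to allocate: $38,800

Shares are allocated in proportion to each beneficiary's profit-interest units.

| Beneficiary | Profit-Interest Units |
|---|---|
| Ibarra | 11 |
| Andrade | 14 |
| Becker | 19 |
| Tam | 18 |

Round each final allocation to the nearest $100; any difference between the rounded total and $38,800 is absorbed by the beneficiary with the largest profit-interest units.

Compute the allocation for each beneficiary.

Total profit-interest units = 62.
Unrounded shares: Ibarra 11/62 × $38,800 = 6,883.87; Andrade 14/62 × $38,800 = 8,761.29; Becker 19/62 × $38,800 = 11,890.32; Tam 18/62 × $38,800 = 11,264.52.
At nearest $100: Ibarra $6,900; Andrade $8,800; Becker $11,900; Tam $11,300. Sum = $38,900.
Difference $38,800 − $38,900 = −$100 applied to largest profit-interest units (Becker): Becker becomes $11,800.

Ibarra: $6,900 | Andrade: $8,800 | Becker: $11,800 | Tam: $11,300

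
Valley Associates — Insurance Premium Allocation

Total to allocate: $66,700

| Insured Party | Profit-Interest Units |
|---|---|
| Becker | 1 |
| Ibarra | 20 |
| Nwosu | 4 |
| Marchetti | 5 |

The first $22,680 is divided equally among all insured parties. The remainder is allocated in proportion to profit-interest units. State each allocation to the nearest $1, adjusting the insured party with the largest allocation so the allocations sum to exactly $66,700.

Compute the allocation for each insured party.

Becker: $7,137 | Ibarra: $35,017 | Nwosu: $11,539 | Marchetti: $13,007

$22,680 shared equally gives $5,670 per insured party.
Remainder $44,020 by profit-interest units (total 30): Becker 1,467.33 → $1,467; Ibarra 29,346.67 → $29,347; Nwosu 5,869.33 → $5,869; Marchetti 7,336.67 → $7,337.
Totals: Becker $5,670 + $1,467 = $7,137; Ibarra $5,670 + $29,347 = $35,017; Nwosu $5,670 + $5,869 = $11,539; Marchetti $5,670 + $7,337 = $13,007.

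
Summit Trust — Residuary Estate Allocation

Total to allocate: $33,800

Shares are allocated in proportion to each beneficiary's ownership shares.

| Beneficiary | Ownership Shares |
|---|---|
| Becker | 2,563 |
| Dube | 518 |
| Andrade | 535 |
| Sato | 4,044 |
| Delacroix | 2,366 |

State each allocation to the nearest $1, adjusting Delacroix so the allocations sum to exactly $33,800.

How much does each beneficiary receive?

Becker: $8,640 · Dube: $1,746 · Andrade: $1,804 · Sato: $13,633 · Delacroix: $7,977

Ownership shares total: 10,026.
Proportional shares: Becker 2,563/10,026 × $33,800 = 8,640.47; Dube 518/10,026 × $33,800 = 1,746.30; Andrade 535/10,026 × $33,800 = 1,803.61; Sato 4,044/10,026 × $33,800 = 13,633.27; Delacroix 2,366/10,026 × $33,800 = 7,976.34.
After rounding ($1): Becker $8,640; Dube $1,746; Andrade $1,804; Sato $13,633; Delacroix $7,976. Sum = $33,799.
Difference $33,800 − $33,799 = +$1 applied to Delacroix: Delacroix becomes $7,977.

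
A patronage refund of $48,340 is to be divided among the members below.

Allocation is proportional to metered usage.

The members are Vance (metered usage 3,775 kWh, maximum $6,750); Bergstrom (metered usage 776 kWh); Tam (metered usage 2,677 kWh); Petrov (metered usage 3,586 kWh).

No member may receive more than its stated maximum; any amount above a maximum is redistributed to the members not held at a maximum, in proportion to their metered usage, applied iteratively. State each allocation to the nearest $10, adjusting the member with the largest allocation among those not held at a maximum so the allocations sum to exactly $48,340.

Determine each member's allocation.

Metered usage total: 10,814.
Pro-rata shares before constraints: Vance 16,874.75; Bergstrom 3,468.82; Tam 11,966.54; Petrov 16,029.89.
Cap binds for Vance ($6,750); residual $41,590 reallocated over remaining metered usage 7,039.
Shares after redistribution: Bergstrom 4,585.004 → $4,590; Tam 15,817.08 → $15,820; Petrov 21,187.92 → $21,190.
Rounding difference −$10 applied to Petrov → $21,180.

Vance: $6,750 | Bergstrom: $4,590 | Tam: $15,820 | Petrov: $21,180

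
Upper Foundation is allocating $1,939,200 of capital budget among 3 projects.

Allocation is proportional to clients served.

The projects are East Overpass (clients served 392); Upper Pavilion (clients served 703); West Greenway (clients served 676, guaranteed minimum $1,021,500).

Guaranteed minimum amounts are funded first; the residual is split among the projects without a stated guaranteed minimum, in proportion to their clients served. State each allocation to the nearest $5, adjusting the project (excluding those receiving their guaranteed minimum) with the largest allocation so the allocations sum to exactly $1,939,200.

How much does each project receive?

East Overpass: $328,530; Upper Pavilion: $589,170; West Greenway: $1,021,500

Minimums first: West Greenway $1,021,500. Balance $917,700.
Balance split over remaining clients served 1,095: East Overpass 328,528.22 → $328,530; Upper Pavilion 589,171.78 → $589,170.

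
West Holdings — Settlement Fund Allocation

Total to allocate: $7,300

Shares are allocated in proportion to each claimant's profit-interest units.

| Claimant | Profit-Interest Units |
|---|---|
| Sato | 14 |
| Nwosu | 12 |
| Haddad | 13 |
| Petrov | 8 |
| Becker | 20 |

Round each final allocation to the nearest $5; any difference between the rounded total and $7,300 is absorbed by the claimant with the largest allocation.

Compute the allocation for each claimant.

Total profit-interest units = 67.
Unrounded shares: Sato 14/67 × $7,300 = 1,525.37; Nwosu 12/67 × $7,300 = 1,307.46; Haddad 13/67 × $7,300 = 1,416.42; Petrov 8/67 × $7,300 = 871.64; Becker 20/67 × $7,300 = 2,179.10.
At nearest $5: Sato $1,525; Nwosu $1,305; Haddad $1,415; Petrov $870; Becker $2,180. Sum = $7,295.
Difference $7,300 − $7,295 = +$5 applied to largest allocation (Becker): Becker becomes $2,185.

Sato: $1,525 · Nwosu: $1,305 · Haddad: $1,415 · Petrov: $870 · Becker: $2,185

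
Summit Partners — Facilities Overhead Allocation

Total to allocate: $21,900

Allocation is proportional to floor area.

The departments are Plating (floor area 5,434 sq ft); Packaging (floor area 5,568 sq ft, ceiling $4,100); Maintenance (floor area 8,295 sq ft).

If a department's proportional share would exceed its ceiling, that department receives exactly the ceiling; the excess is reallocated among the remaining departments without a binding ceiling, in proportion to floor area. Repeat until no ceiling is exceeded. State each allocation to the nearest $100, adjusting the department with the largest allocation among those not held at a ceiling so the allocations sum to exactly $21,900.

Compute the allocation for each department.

Total floor area = 19,297.
Pro-rata shares before constraints: Plating 6,167.00; Packaging 6,319.08; Maintenance 9,413.92.
Capped: Packaging ($4,100); balance $17,800 reallocated over remaining floor area 13,729.
Remaining shares: Plating 7,045.32 → $7,000; Maintenance 10,754.68 → $10,800.

Plating: $7,000 · Packaging: $4,100 · Maintenance: $10,800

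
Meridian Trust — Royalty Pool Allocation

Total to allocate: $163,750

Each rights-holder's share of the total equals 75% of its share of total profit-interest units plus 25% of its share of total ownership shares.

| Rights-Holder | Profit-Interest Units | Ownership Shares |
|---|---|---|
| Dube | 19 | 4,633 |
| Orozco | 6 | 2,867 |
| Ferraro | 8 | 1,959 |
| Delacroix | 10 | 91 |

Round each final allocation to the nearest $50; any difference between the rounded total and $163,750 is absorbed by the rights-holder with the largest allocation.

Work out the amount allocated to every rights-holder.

Totals — profit-interest units 43, ownership shares 9,550.
Composite weights (75% profit-interest units + 25% ownership shares): Dube 0.4527; Orozco 0.1797; Ferraro 0.1908; Delacroix 0.1768.
Raw shares: Dube 74,126.03; Orozco 29,426.45; Ferraro 31,246.38; Delacroix 28,951.13.
At nearest $50: Dube $74,150; Orozco $29,450; Ferraro $31,250; Delacroix $28,950. Sum = $163,800.
Difference $163,750 − $163,800 = −$50 applied to largest allocation (Dube): Dube becomes $74,100.

Dube: $74,100; Orozco: $29,450; Ferraro: $31,250; Delacroix: $28,950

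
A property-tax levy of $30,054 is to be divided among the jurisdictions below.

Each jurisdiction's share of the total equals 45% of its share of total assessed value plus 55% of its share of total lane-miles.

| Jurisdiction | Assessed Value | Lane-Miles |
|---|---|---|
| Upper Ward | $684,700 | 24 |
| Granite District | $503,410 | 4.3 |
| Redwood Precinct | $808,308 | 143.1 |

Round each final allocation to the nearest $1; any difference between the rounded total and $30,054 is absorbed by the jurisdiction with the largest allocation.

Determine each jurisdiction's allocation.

Upper Ward: $6,953 · Granite District: $3,825 · Redwood Precinct: $19,276

Assessed value total 1,996,418; lane-miles total 171.4.
Combined weights (45% assessed value + 55% lane-miles): Upper Ward 0.2313; Granite District 0.1273; Redwood Precinct 0.6414.
Raw shares: Upper Ward 6,952.90; Granite District 3,824.93; Redwood Precinct 19,276.17.
After rounding ($1): Upper Ward $6,953; Granite District $3,825; Redwood Precinct $19,276. Sum = $30,054.
No rounding difference to absorb.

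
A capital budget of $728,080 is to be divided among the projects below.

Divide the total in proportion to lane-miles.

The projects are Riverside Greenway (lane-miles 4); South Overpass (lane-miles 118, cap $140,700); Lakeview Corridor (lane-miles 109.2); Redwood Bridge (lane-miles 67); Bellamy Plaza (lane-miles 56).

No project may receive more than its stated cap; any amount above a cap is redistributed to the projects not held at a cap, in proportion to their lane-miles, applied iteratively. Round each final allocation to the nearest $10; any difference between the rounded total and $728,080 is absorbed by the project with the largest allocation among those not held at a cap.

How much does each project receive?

Riverside Greenway: $9,950 · South Overpass: $140,700 · Lakeview Corridor: $271,560 · Redwood Bridge: $166,610 · Bellamy Plaza: $139,260

Lane-miles total: 354.2.
Unconstrained shares: Riverside Greenway 8,222.25; South Overpass 242,556.30; Lakeview Corridor 224,467.35; Redwood Bridge 137,722.64; Bellamy Plaza 115,111.46.
Capped: South Overpass ($140,700); balance $587,380 reallocated over remaining lane-miles 236.2.
Redistributed shares: Riverside Greenway 9,947.16 → $9,950; Lakeview Corridor 271,557.56 → $271,560; Redwood Bridge 166,614.99 → $166,610; Bellamy Plaza 139,260.29 → $139,260.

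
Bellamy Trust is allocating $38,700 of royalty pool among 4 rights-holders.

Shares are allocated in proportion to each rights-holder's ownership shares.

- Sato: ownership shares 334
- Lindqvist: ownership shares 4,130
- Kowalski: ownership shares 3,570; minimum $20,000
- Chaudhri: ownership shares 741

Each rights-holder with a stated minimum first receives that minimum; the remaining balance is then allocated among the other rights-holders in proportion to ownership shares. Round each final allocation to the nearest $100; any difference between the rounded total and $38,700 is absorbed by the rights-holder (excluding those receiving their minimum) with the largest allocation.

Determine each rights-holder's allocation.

Sato: $1,200 · Lindqvist: $14,800 · Kowalski: $20,000 · Chaudhri: $2,700

Guaranteed amounts: Kowalski $20,000. Remaining pool $18,700.
Remaining pool split over remaining ownership shares 5,205: Sato 1,199.96 → $1,200; Lindqvist 14,837.85 → $14,800; Chaudhri 2,662.19 → $2,700.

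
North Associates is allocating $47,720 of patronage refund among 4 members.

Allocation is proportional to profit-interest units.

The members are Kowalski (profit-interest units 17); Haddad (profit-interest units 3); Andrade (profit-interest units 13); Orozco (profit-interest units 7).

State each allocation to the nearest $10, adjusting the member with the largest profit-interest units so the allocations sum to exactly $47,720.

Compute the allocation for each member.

Profit-interest units total: 17 + 3 + 13 + 7 = 40.
Pro-rata amounts: Kowalski 20,281.00; Haddad 3,579.00; Andrade 15,509.00; Orozco 8,351.00.
At nearest $10: Kowalski $20,280; Haddad $3,580; Andrade $15,510; Orozco $8,350. Sum = $47,720.
No rounding difference to absorb.

Kowalski: $20,280 · Haddad: $3,580 · Andrade: $15,510 · Orozco: $8,350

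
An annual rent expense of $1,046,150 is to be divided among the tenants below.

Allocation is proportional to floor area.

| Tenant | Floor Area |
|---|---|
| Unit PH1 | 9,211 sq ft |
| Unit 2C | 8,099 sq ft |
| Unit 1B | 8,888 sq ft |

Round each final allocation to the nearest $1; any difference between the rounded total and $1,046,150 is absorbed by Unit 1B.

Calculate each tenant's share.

Unit PH1: $367,818; Unit 2C: $323,413; Unit 1B: $354,919

Floor area total: 26,198.
Raw shares: Unit PH1 9,211/26,198 × $1,046,150 = 367,817.68; Unit 2C 8,099/26,198 × $1,046,150 = 323,412.81; Unit 1B 8,888/26,198 × $1,046,150 = 354,919.51.
Rounded to nearest $1: Unit PH1 $367,818; Unit 2C $323,413; Unit 1B $354,920. Sum = $1,046,151.
Difference $1,046,150 − $1,046,151 = −$1 applied to Unit 1B: Unit 1B becomes $354,919.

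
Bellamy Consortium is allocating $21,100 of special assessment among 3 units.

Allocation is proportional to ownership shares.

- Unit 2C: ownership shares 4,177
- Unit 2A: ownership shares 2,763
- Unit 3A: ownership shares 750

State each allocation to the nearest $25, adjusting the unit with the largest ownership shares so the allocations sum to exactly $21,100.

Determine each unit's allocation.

Unit 2C: $11,475; Unit 2A: $7,575; Unit 3A: $2,050

Total ownership shares = 4,177 + 2,763 + 750 = 7,690.
Raw shares: Unit 2C 11,460.95; Unit 2A 7,581.18; Unit 3A 2,057.87.
Rounded to nearest $25: Unit 2C $11,450; Unit 2A $7,575; Unit 3A $2,050. Sum = $21,075.
Difference $21,100 − $21,075 = +$25 applied to largest ownership shares (Unit 2C): Unit 2C becomes $11,475.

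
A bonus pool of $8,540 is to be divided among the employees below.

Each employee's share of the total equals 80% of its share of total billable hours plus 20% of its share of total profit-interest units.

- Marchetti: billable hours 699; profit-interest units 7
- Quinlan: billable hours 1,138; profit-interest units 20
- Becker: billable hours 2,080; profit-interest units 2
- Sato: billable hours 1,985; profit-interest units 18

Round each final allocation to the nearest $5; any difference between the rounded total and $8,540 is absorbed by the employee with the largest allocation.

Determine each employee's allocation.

Marchetti: $1,065 · Quinlan: $2,045 · Becker: $2,480 · Sato: $2,950

Billable hours total 5,902; profit-interest units total 47.
Combined weights (80% billable hours + 20% profit-interest units): Marchetti 0.1245; Quinlan 0.2394; Becker 0.2904; Sato 0.3457.
Proportional shares: Marchetti 1,063.53; Quinlan 2,044.13; Becker 2,480.43; Sato 2,951.91.
Rounded to nearest $5: Marchetti $1,065; Quinlan $2,045; Becker $2,480; Sato $2,950. Sum = $8,540.
Sum already equals the total — no adjustment.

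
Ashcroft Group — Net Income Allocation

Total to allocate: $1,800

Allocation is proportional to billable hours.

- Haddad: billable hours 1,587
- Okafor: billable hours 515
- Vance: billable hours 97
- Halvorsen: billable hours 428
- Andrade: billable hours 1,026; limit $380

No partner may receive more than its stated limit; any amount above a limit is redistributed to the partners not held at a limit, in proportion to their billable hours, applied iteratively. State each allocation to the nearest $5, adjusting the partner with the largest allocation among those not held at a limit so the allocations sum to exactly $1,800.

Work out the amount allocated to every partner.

Haddad: $860 · Okafor: $280 · Vance: $50 · Halvorsen: $230 · Andrade: $380

Total billable hours = 3,653.
Pro-rata shares before constraints: Haddad 781.99; Okafor 253.76; Vance 47.80; Halvorsen 210.90; Andrade 505.56.
Cap binds for Andrade ($380); balance $1,420 reallocated over remaining billable hours 2,627.
Shares after redistribution: Haddad 857.84 → $860; Okafor 278.38 → $280; Vance 52.43 → $50; Halvorsen 231.35 → $230.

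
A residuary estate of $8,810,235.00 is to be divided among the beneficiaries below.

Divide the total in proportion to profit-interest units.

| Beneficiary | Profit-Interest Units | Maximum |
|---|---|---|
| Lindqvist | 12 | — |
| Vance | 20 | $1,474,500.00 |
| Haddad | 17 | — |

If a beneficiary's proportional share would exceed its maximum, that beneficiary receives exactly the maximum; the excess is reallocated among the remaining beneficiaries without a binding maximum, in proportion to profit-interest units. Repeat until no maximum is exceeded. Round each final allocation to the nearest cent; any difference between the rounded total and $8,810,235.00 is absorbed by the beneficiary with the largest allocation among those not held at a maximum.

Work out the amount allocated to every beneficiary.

Lindqvist: $3,035,476.55 | Vance: $1,474,500.00 | Haddad: $4,300,258.45

Sum of profit-interest units: 49.
Proportional shares (ignoring caps): Lindqvist 2,157,608.5714; Vance 3,596,014.2857; Haddad 3,056,612.1429.
Held at cap: Vance ($1,474,500.00); residual $7,335,735.00 reallocated over remaining profit-interest units 29.
Remaining shares: Lindqvist 3,035,476.5517 → $3,035,476.55; Haddad 4,300,258.4483 → $4,300,258.45.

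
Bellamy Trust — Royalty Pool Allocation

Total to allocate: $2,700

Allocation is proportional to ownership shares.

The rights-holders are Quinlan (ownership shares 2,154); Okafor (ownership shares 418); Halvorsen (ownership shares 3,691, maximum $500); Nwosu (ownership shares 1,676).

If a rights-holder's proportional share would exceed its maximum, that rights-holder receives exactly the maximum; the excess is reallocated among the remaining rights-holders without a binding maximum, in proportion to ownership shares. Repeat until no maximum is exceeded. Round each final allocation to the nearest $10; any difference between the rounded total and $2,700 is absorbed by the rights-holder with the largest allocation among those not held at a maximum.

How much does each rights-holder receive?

Quinlan: $1,110; Okafor: $220; Halvorsen: $500; Nwosu: $870

Total ownership shares = 7,939.
Unconstrained shares: Quinlan 732.56; Okafor 142.16; Halvorsen 1,255.28; Nwosu 570.00.
Capped: Halvorsen ($500); balance $2,200 reallocated over remaining ownership shares 4,248.
Shares after redistribution: Quinlan 1,115.54 → $1,120; Okafor 216.48 → $220; Nwosu 867.98 → $870.
Rounding difference −$10 applied to Quinlan → $1,110.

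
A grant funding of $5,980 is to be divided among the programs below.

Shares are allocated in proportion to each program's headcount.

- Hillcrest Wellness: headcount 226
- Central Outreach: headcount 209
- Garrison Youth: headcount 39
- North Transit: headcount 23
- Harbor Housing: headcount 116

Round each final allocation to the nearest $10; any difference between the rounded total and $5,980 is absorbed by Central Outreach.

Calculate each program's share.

Hillcrest Wellness: $2,200 | Central Outreach: $2,050 | Garrison Youth: $380 | North Transit: $220 | Harbor Housing: $1,130

Sum of headcount: 613.
Proportional shares: Hillcrest Wellness 226/613 × $5,980 = 2,204.70; Central Outreach 209/613 × $5,980 = 2,038.86; Garrison Youth 39/613 × $5,980 = 380.46; North Transit 23/613 × $5,980 = 224.37; Harbor Housing 116/613 × $5,980 = 1,131.62.
Rounded to nearest $10: Hillcrest Wellness $2,200; Central Outreach $2,040; Garrison Youth $380; North Transit $220; Harbor Housing $1,130. Sum = $5,970.
Difference $5,980 − $5,970 = +$10 applied to Central Outreach: Central Outreach becomes $2,050.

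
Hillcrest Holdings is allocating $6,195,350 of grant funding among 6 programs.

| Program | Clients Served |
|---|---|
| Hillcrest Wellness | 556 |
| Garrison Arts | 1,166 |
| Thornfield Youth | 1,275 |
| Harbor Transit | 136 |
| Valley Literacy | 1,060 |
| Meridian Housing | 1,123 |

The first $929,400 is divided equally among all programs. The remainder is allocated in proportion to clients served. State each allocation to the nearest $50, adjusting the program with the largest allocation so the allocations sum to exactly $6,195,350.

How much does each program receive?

Hillcrest Wellness: $705,650 | Garrison Arts: $1,309,900 | Thornfield Youth: $1,417,950 | Harbor Transit: $289,600 | Valley Literacy: $1,204,900 | Meridian Housing: $1,267,350

$929,400 shared equally gives $154,900 per program.
Remainder $5,265,950 by clients served (total 5,316): Hillcrest Wellness 550,765.27 → $550,750; Garrison Arts 1,155,022.14 → $1,155,000; Thornfield Youth 1,262,995.91 → $1,263,000; Harbor Transit 134,719.56 → $134,700; Valley Literacy 1,050,020.13 → $1,050,000; Meridian Housing 1,112,426.98 → $1,112,450.
Rounding difference +$50 on remainder applied to Thornfield Youth.
Totals: Hillcrest Wellness $154,900 + $550,750 = $705,650; Garrison Arts $154,900 + $1,155,000 = $1,309,900; Thornfield Youth $154,900 + $1,263,050 = $1,417,950; Harbor Transit $154,900 + $134,700 = $289,600; Valley Literacy $154,900 + $1,050,000 = $1,204,900; Meridian Housing $154,900 + $1,112,450 = $1,267,350.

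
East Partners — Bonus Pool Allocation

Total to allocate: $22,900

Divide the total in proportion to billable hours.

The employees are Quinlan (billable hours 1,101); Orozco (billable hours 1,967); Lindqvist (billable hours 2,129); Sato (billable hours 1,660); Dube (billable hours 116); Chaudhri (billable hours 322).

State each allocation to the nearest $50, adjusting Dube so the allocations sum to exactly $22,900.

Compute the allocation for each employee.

Quinlan: $3,450; Orozco: $6,150; Lindqvist: $6,700; Sato: $5,200; Dube: $400; Chaudhri: $1,000

Total billable hours = 7,295.
Raw shares: Quinlan 1,101/7,295 × $22,900 = 3,456.19; Orozco 1,967/7,295 × $22,900 = 6,174.68; Lindqvist 2,129/7,295 × $22,900 = 6,683.22; Sato 1,660/7,295 × $22,900 = 5,210.97; Dube 116/7,295 × $22,900 = 364.14; Chaudhri 322/7,295 × $22,900 = 1,010.80.
At nearest $50: Quinlan $3,450; Orozco $6,150; Lindqvist $6,700; Sato $5,200; Dube $350; Chaudhri $1,000. Sum = $22,850.
Difference $22,900 − $22,850 = +$50 applied to Dube: Dube becomes $400.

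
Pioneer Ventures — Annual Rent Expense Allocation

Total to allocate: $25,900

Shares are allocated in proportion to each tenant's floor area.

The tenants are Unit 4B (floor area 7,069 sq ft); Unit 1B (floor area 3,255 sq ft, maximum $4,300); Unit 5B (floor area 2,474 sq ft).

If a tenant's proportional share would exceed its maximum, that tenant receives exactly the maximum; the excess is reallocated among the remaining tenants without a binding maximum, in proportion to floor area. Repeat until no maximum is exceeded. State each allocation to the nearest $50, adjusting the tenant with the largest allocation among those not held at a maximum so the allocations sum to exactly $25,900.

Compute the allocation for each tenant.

Combined floor area = 12,798.
Unconstrained shares: Unit 4B 14,305.91; Unit 1B 6,587.32; Unit 5B 5,006.77.
Cap binds for Unit 1B ($4,300); remaining pool $21,600 reallocated over remaining floor area 9,543.
Remaining shares: Unit 4B 16,000.25 → $16,000; Unit 5B 5,599.75 → $5,600.

Unit 4B: $16,000; Unit 1B: $4,300; Unit 5B: $5,600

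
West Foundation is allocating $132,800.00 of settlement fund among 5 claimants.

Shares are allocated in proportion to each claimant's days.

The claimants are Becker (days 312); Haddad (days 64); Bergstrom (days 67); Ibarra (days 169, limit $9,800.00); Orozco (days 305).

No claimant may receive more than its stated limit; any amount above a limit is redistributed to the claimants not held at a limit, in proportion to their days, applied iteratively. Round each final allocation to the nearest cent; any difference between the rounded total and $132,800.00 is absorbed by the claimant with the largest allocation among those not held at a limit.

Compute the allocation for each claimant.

Days total: 917.
Pro-rata shares before constraints: Becker 45,183.8604; Haddad 9,268.4842; Bergstrom 9,702.9444; Ibarra 24,474.5911; Orozco 44,170.1200.
Capped: Ibarra ($9,800.00); residual $123,000.00 reallocated over remaining days 748.
Redistributed shares: Becker 51,304.8128 → $51,304.81; Haddad 10,524.0642 → $10,524.06; Bergstrom 11,017.3797 → $11,017.38; Orozco 50,153.7433 → $50,153.74.
Rounding difference +$0.01 applied to Becker → $51,304.82.

Becker: $51,304.82 | Haddad: $10,524.06 | Bergstrom: $11,017.38 | Ibarra: $9,800.00 | Orozco: $50,153.74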